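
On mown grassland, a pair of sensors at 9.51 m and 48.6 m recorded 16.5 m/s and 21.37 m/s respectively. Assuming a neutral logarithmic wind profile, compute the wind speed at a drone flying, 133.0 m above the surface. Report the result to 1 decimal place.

24.4 m/s

Log law: V ∝ ln(z/z₀). From the pair, with r = V₁/V₂ = 0.77211,
ln z₀ = (ln z₁ − r·ln z₂)/(1 − r) = (2.2523 − 0.77211×3.8836)/0.22789 = -3.2746 → z₀ = 0.03783 m
V₃ = V₁ · ln(z₃/z₀)/ln(z₁/z₀) = 16.5 × 8.1649/5.5269 = 24.3755 m/s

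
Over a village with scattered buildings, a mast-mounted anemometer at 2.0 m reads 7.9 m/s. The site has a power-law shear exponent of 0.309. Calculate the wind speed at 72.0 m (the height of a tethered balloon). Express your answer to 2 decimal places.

23.91 m/s

Power-law profile: V₂ = V₁ · (z₂/z₁)^α
V₂ = 7.9 × (72.0/2.0)^0.309 = 7.9 × (36.0000)^0.309
    = 7.9 × 3.0262 = 23.9070 m/s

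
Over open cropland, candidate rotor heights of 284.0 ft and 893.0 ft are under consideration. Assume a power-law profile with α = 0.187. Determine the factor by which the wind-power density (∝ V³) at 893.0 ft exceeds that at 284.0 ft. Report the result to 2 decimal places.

1.90

Speed ratio: V_B/V_A = (z_B/z_A)^α = (893.0/284.0)^0.187 = (3.1444)^0.187 = 1.23891
Power-density ratio: P_B/P_A = (V_B/V_A)³ = (1.23891)³ = 1.90159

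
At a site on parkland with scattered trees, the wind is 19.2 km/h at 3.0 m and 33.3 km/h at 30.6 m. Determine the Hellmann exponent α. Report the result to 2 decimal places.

α ≈ 0.24

Power law: V₂/V₁ = (z₂/z₁)^α ⇒ α = ln(V₂/V₁) / ln(z₂/z₁)
α = ln(33.3/19.2) / ln(30.6/3.0) = ln(1.7344) / ln(10.2000)
  = 0.55065 / 2.32239 = 0.23710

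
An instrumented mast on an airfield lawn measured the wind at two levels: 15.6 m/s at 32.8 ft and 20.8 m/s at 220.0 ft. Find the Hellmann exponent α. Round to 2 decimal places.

α ≈ 0.15

Power law: V₂/V₁ = (z₂/z₁)^α ⇒ α = ln(V₂/V₁) / ln(z₂/z₁)
α = ln(20.8/15.6) / ln(220.0/32.8) = ln(1.3333) / ln(6.7073)
  = 0.28768 / 1.90320 = 0.15116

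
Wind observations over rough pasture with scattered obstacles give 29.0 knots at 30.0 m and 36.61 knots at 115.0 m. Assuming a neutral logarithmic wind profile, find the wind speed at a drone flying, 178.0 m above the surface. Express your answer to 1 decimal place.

39.1 knots

Log law: V ∝ ln(z/z₀). From the pair, with r = V₁/V₂ = 0.79213,
ln z₀ = (ln z₁ − r·ln z₂)/(1 − r) = (3.4012 − 0.79213×4.7449)/0.20787 = -1.7195 → z₀ = 0.1792 m
V₃ = V₁ · ln(z₃/z₀)/ln(z₁/z₀) = 29.0 × 6.9013/5.1207 = 39.0840 knots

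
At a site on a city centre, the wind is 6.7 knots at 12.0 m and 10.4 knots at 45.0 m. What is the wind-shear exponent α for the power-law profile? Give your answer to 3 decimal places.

α ≈ 0.333

Power law: V₂/V₁ = (z₂/z₁)^α ⇒ α = ln(V₂/V₁) / ln(z₂/z₁)
α = ln(10.4/6.7) / ln(45.0/12.0) = ln(1.5522) / ln(3.7500)
  = 0.43970 / 1.32176 = 0.33266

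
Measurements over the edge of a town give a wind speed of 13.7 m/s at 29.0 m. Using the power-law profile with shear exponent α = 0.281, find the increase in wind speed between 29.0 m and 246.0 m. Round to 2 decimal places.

Power law: V₂ = V₁ · (z₂/z₁)^α = 13.7 × (8.4828)^0.281 = 24.9827 m/s
ΔV = 24.9827 − 13.7 = 11.2827 m/s

11.28 m/s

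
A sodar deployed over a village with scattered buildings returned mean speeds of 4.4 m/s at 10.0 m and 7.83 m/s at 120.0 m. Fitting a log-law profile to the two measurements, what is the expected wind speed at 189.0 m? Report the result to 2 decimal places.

Log law: V ∝ ln(z/z₀). From the pair, with r = V₁/V₂ = 0.56194,
ln z₀ = (ln z₁ − r·ln z₂)/(1 − r) = (2.3026 − 0.56194×4.7875)/0.43806 = -0.8851 → z₀ = 0.4127 m
V₃ = V₁ · ln(z₃/z₀)/ln(z₁/z₀) = 4.4 × 6.1268/3.1876 = 8.4570 m/s

8.46 m/s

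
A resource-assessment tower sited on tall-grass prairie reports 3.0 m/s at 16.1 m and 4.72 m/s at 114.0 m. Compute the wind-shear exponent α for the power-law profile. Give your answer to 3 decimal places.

Power law: V₂/V₁ = (z₂/z₁)^α ⇒ α = ln(V₂/V₁) / ln(z₂/z₁)
α = ln(4.72/3.0) / ln(114.0/16.1) = ln(1.5733) / ln(7.0807)
  = 0.45320 / 1.95738 = 0.23153

α ≈ 0.232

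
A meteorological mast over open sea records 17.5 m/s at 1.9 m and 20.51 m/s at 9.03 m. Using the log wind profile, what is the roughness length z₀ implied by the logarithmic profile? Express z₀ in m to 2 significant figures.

Log law: V(z) ∝ ln(z/z₀). With r = V₁/V₂ = 17.5/20.51 = 0.85324,
r · ln(z₂/z₀) = ln(z₁/z₀) ⇒ ln z₀ = (ln z₁ − r·ln z₂)/(1 − r)
ln z₀ = (0.64185 − 0.85324×2.20055) / 0.14676 = -8.4203
z₀ = exp(-8.4203) = 0.0002203 m

z₀ ≈ 0.00022 m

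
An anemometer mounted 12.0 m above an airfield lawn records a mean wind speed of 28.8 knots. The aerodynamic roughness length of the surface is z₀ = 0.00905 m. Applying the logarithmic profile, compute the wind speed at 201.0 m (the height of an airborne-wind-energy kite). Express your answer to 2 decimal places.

Log law: V(z) ∝ ln(z/z₀), so V₂/V₁ = ln(z₂/z₀) / ln(z₁/z₀).
ln(201.0/0.00905) = 10.0083, ln(12.0/0.00905) = 7.1899
V₂ = 28.8 × 10.0083/7.1899 = 28.8 × 1.3920 = 40.0894 knots

40.09 knots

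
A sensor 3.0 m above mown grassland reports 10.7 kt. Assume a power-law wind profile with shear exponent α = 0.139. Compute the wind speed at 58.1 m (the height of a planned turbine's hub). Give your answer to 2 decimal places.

16.15 kt

Power-law profile: V₂ = V₁ · (z₂/z₁)^α
V₂ = 10.7 × (58.1/3.0)^0.139 = 10.7 × (19.3667)^0.139
    = 10.7 × 1.5097 = 16.1542 kt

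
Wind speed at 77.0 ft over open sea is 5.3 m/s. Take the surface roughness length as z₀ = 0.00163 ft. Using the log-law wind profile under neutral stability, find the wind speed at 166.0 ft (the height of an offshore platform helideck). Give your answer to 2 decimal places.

Log law: V(z) ∝ ln(z/z₀), so V₂/V₁ = ln(z₂/z₀) / ln(z₁/z₀).
ln(166.0/0.00163) = 11.5312, ln(77.0/0.00163) = 10.7630
V₂ = 5.3 × 11.5312/10.7630 = 5.3 × 1.0714 = 5.6783 m/s

5.68 m/s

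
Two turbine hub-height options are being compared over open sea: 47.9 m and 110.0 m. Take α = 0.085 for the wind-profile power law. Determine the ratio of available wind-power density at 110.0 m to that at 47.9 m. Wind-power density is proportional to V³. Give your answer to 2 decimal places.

1.24

Speed ratio: V_B/V_A = (z_B/z_A)^α = (110.0/47.9)^0.085 = (2.2965)^0.085 = 1.07322
Power-density ratio: P_B/P_A = (V_B/V_A)³ = (1.07322)³ = 1.23615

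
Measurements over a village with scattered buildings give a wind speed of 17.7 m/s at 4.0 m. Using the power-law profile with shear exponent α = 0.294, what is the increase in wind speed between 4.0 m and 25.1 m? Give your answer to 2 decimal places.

12.67 m/s

Power law: V₂ = V₁ · (z₂/z₁)^α = 17.7 × (6.2750)^0.294 = 30.3719 m/s
ΔV = 30.3719 − 17.7 = 12.6719 m/s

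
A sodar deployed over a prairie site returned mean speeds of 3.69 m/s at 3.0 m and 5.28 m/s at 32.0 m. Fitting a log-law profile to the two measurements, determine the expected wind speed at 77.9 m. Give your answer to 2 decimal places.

5.88 m/s

Log law: V ∝ ln(z/z₀). From the pair, with r = V₁/V₂ = 0.69886,
ln z₀ = (ln z₁ − r·ln z₂)/(1 − r) = (1.0986 − 0.69886×3.4657)/0.30114 = -4.3949 → z₀ = 0.01234 m
V₃ = V₁ · ln(z₃/z₀)/ln(z₁/z₀) = 3.69 × 8.7503/5.4935 = 5.8776 m/s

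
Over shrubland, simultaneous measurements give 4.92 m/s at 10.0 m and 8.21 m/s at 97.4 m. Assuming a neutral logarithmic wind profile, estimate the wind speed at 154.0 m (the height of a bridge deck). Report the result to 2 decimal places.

Log law: V ∝ ln(z/z₀). From the pair, with r = V₁/V₂ = 0.59927,
ln z₀ = (ln z₁ − r·ln z₂)/(1 − r) = (2.3026 − 0.59927×4.5788)/0.40073 = -1.1014 → z₀ = 0.3324 m
V₃ = V₁ · ln(z₃/z₀)/ln(z₁/z₀) = 4.92 × 6.1384/3.4040 = 8.8722 m/s

8.87 m/s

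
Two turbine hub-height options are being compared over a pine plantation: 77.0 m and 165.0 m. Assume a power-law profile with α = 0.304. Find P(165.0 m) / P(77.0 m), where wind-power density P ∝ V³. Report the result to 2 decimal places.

2.00

Speed ratio: V_B/V_A = (z_B/z_A)^α = (165.0/77.0)^0.304 = (2.1429)^0.304 = 1.26073
Power-density ratio: P_B/P_A = (V_B/V_A)³ = (1.26073)³ = 2.00385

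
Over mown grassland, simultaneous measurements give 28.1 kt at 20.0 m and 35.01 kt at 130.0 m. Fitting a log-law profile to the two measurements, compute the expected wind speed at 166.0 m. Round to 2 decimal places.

Log law: V ∝ ln(z/z₀). From the pair, with r = V₁/V₂ = 0.80263,
ln z₀ = (ln z₁ − r·ln z₂)/(1 − r) = (2.9957 − 0.80263×4.8675)/0.19737 = -4.6161 → z₀ = 0.009891 m
V₃ = V₁ · ln(z₃/z₀)/ln(z₁/z₀) = 28.1 × 9.7281/7.6118 = 35.9124 kt

35.91 kt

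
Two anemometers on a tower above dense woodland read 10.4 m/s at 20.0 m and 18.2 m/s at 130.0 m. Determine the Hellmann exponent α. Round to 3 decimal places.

α ≈ 0.299

Power law: V₂/V₁ = (z₂/z₁)^α ⇒ α = ln(V₂/V₁) / ln(z₂/z₁)
α = ln(18.2/10.4) / ln(130.0/20.0) = ln(1.7500) / ln(6.5000)
  = 0.55962 / 1.87180 = 0.29897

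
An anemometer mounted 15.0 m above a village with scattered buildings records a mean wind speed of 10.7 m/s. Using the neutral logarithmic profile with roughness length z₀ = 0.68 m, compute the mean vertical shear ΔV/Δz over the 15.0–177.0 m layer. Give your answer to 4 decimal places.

0.0527 m/s/m

Log law: V₂ = V₁ · ln(z₂/z₀)/ln(z₁/z₀) = 10.7 × 5.5618/3.0937 = 19.2362 m/s
ΔV/Δz = (19.2362 − 10.7)/(177.0 − 15.0) = 8.5362/162.0000 = 0.05269 m/s/m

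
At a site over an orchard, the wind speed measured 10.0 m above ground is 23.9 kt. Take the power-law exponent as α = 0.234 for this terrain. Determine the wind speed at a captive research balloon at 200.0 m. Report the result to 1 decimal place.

Power-law profile: V₂ = V₁ · (z₂/z₁)^α
V₂ = 23.9 × (200.0/10.0)^0.234 = 23.9 × (20.0000)^0.234
    = 23.9 × 2.0158 = 48.1769 kt

48.2 kt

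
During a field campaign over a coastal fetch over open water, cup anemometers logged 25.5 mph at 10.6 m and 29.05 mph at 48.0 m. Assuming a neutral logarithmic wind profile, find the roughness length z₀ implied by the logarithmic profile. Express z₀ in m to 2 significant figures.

z₀ ≈ 0.00021 m

Log law: V(z) ∝ ln(z/z₀). With r = V₁/V₂ = 25.5/29.05 = 0.87780,
r · ln(z₂/z₀) = ln(z₁/z₀) ⇒ ln z₀ = (ln z₁ − r·ln z₂)/(1 − r)
ln z₀ = (2.36085 − 0.87780×3.87120) / 0.12220 = -8.4881
z₀ = exp(-8.4881) = 0.0002059 m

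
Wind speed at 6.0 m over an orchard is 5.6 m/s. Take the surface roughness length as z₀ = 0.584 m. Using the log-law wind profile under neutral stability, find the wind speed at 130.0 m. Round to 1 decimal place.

13.0 m/s

Log law: V(z) ∝ ln(z/z₀), so V₂/V₁ = ln(z₂/z₀) / ln(z₁/z₀).
ln(130.0/0.584) = 5.4054, ln(6.0/0.584) = 2.3296
V₂ = 5.6 × 5.4054/2.3296 = 5.6 × 2.3203 = 12.9936 m/s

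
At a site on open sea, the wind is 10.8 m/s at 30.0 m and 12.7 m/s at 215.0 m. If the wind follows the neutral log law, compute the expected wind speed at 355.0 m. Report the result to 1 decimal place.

Log law: V ∝ ln(z/z₀). From the pair, with r = V₁/V₂ = 0.85039,
ln z₀ = (ln z₁ − r·ln z₂)/(1 − r) = (3.4012 − 0.85039×5.3706)/0.14961 = -7.7935 → z₀ = 0.0004124 m
V₃ = V₁ · ln(z₃/z₀)/ln(z₁/z₀) = 10.8 × 13.6656/11.1947 = 13.1838 m/s

13.2 m/s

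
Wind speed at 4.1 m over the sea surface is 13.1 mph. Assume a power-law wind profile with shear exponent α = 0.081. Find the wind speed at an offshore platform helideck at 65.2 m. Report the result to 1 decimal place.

16.4 mph

Power-law profile: V₂ = V₁ · (z₂/z₁)^α
V₂ = 13.1 × (65.2/4.1)^0.081 = 13.1 × (15.9024)^0.081
    = 13.1 × 1.2512 = 16.3904 mph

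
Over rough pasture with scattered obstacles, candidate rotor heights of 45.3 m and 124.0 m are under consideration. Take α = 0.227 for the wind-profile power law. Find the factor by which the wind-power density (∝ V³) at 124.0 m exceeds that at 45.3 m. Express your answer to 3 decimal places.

1.985

Speed ratio: V_B/V_A = (z_B/z_A)^α = (124.0/45.3)^0.227 = (2.7373)^0.227 = 1.25682
Power-density ratio: P_B/P_A = (V_B/V_A)³ = (1.25682)³ = 1.98526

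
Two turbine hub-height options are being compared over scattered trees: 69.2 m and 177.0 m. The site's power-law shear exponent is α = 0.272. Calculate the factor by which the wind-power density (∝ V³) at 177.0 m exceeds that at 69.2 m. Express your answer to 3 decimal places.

Speed ratio: V_B/V_A = (z_B/z_A)^α = (177.0/69.2)^0.272 = (2.5578)^0.272 = 1.29104
Power-density ratio: P_B/P_A = (V_B/V_A)³ = (1.29104)³ = 2.15189

2.152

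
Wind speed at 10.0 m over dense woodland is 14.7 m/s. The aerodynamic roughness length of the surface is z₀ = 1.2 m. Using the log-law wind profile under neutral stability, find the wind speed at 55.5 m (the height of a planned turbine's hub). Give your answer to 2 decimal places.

26.58 m/s

Log law: V(z) ∝ ln(z/z₀), so V₂/V₁ = ln(z₂/z₀) / ln(z₁/z₀).
ln(55.5/1.2) = 3.8341, ln(10.0/1.2) = 2.1203
V₂ = 14.7 × 3.8341/2.1203 = 14.7 × 1.8083 = 26.5819 m/s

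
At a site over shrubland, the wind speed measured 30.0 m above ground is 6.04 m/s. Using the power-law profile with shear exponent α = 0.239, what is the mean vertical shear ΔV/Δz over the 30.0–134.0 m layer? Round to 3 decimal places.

Power law: V₂ = V₁ · (z₂/z₁)^α = 6.04 × (4.4667)^0.239 = 8.6374 m/s
ΔV/Δz = (8.6374 − 6.04)/(134.0 − 30.0) = 2.5974/104.0000 = 0.02497 m/s/m

0.025 m/s/m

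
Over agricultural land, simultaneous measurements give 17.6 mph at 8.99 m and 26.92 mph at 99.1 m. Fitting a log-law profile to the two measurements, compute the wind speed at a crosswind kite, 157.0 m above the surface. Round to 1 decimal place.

28.7 mph

Log law: V ∝ ln(z/z₀). From the pair, with r = V₁/V₂ = 0.65379,
ln z₀ = (ln z₁ − r·ln z₂)/(1 − r) = (2.1961 − 0.65379×4.5961)/0.34621 = -2.3361 → z₀ = 0.09670 m
V₃ = V₁ · ln(z₃/z₀)/ln(z₁/z₀) = 17.6 × 7.3924/4.5322 = 28.7068 mph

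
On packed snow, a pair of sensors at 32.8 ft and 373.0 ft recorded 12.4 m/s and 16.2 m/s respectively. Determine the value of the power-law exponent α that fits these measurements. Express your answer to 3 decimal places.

α ≈ 0.110

Power law: V₂/V₁ = (z₂/z₁)^α ⇒ α = ln(V₂/V₁) / ln(z₂/z₁)
α = ln(16.2/12.4) / ln(373.0/32.8) = ln(1.3065) / ln(11.3720)
  = 0.26731 / 2.43115 = 0.10995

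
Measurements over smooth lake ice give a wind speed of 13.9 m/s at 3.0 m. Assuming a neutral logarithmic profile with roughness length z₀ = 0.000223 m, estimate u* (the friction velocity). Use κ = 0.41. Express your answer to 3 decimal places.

Log law: V(z) = (u*/κ) · ln(z/z₀) ⇒ u* = κ · V / ln(z/z₀)
u* = 0.41 × 13.9 / ln(3.0/0.000223) = 0.41 × 13.9 / 9.5070
   = 5.6990 / 9.5070 = 0.5995 m/s

u* ≈ 0.599 m/s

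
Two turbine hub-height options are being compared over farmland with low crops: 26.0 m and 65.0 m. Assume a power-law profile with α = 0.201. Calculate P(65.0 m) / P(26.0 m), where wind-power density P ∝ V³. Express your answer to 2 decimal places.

Speed ratio: V_B/V_A = (z_B/z_A)^α = (65.0/26.0)^0.201 = (2.5000)^0.201 = 1.20223
Power-density ratio: P_B/P_A = (V_B/V_A)³ = (1.20223)³ = 1.73763

1.74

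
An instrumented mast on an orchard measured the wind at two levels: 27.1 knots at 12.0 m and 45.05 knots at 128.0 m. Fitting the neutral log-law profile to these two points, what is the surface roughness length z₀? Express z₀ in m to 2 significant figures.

Log law: V(z) ∝ ln(z/z₀). With r = V₁/V₂ = 27.1/45.05 = 0.60155,
r · ln(z₂/z₀) = ln(z₁/z₀) ⇒ ln z₀ = (ln z₁ − r·ln z₂)/(1 − r)
ln z₀ = (2.48491 − 0.60155×4.85203) / 0.39845 = -1.0889
z₀ = exp(-1.0889) = 0.3366 m

z₀ ≈ 0.34 m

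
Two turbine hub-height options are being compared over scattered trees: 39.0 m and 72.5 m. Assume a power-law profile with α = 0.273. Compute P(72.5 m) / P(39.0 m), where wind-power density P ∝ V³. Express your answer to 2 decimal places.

Speed ratio: V_B/V_A = (z_B/z_A)^α = (72.5/39.0)^0.273 = (1.8590)^0.273 = 1.18444
Power-density ratio: P_B/P_A = (V_B/V_A)³ = (1.18444)³ = 1.66163

1.66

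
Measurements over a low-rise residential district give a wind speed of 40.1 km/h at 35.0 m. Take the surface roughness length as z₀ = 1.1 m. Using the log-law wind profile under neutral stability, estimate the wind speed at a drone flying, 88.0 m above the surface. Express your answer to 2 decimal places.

Log law: V(z) ∝ ln(z/z₀), so V₂/V₁ = ln(z₂/z₀) / ln(z₁/z₀).
ln(88.0/1.1) = 4.3820, ln(35.0/1.1) = 3.4600
V₂ = 40.1 × 4.3820/3.4600 = 40.1 × 1.2665 = 50.7854 km/h

50.79 km/h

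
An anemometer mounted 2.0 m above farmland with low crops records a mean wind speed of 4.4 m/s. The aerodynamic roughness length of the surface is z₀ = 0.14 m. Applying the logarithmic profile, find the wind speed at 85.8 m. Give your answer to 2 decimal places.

Log law: V(z) ∝ ln(z/z₀), so V₂/V₁ = ln(z₂/z₀) / ln(z₁/z₀).
ln(85.8/0.14) = 6.4181, ln(2.0/0.14) = 2.6593
V₂ = 4.4 × 6.4181/2.6593 = 4.4 × 2.4135 = 10.6194 m/s

10.62 m/s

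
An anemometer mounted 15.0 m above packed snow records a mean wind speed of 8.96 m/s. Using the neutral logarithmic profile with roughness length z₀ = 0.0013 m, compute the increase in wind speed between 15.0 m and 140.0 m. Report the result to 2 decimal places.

2.14 m/s

Log law: V₂ = V₁ · ln(z₂/z₀)/ln(z₁/z₀) = 8.96 × 11.5870/9.3534 = 11.0996 m/s
ΔV = 11.0996 − 8.96 = 2.1396 m/s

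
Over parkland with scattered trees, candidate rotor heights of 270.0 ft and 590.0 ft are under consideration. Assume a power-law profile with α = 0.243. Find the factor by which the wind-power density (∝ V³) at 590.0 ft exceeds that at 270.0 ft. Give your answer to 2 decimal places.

1.77

Speed ratio: V_B/V_A = (z_B/z_A)^α = (590.0/270.0)^0.243 = (2.1852)^0.243 = 1.20919
Power-density ratio: P_B/P_A = (V_B/V_A)³ = (1.20919)³ = 1.76802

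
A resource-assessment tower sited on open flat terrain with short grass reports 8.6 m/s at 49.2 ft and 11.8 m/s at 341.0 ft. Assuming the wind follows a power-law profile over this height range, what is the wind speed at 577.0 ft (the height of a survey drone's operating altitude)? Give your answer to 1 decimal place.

First find α: α = ln(V₂/V₁)/ln(z₂/z₁) = ln(11.8/8.6)/ln(341.0/49.2) = 0.31634/1.93599 = 0.1634
Extrapolate from 341.0 ft to 577.0 ft: V₃ = 11.8 × (577.0/341.0)^0.1634 = 11.8 × 1.0897 = 12.8590 m/s

12.9 m/s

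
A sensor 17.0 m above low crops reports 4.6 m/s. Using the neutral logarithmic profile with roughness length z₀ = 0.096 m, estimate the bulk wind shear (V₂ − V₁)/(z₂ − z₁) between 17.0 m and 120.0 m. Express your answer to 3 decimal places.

Log law: V₂ = V₁ · ln(z₂/z₀)/ln(z₁/z₀) = 4.6 × 7.1309/5.1766 = 6.3366 m/s
ΔV/Δz = (6.3366 − 4.6)/(120.0 − 17.0) = 1.7366/103.0000 = 0.01686 m/s/m

0.017 m/s/m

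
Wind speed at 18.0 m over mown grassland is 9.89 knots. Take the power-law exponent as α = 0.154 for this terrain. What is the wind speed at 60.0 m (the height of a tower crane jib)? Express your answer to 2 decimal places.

Power-law profile: V₂ = V₁ · (z₂/z₁)^α
V₂ = 9.89 × (60.0/18.0)^0.154 = 9.89 × (3.3333)^0.154
    = 9.89 × 1.2037 = 11.9047 knots

11.90 knots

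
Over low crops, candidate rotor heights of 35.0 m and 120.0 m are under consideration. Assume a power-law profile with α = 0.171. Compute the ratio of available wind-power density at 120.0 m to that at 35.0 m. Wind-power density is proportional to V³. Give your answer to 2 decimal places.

Speed ratio: V_B/V_A = (z_B/z_A)^α = (120.0/35.0)^0.171 = (3.4286)^0.171 = 1.23454
Power-density ratio: P_B/P_A = (V_B/V_A)³ = (1.23454)³ = 1.88154

1.88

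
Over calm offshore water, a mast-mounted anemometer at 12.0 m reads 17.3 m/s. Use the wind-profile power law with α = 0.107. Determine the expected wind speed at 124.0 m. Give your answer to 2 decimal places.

22.21 m/s

Power-law profile: V₂ = V₁ · (z₂/z₁)^α
V₂ = 17.3 × (124.0/12.0)^0.107 = 17.3 × (10.3333)^0.107
    = 17.3 × 1.2839 = 22.2111 m/s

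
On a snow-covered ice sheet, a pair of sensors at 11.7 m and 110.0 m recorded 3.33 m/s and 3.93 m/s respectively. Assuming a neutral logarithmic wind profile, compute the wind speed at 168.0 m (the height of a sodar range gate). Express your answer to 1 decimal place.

Log law: V ∝ ln(z/z₀). From the pair, with r = V₁/V₂ = 0.84733,
ln z₀ = (ln z₁ − r·ln z₂)/(1 − r) = (2.4596 − 0.84733×4.7005)/0.15267 = -9.9774 → z₀ = 0.00004644 m
V₃ = V₁ · ln(z₃/z₀)/ln(z₁/z₀) = 3.33 × 15.1013/12.4369 = 4.0434 m/s

4.0 m/s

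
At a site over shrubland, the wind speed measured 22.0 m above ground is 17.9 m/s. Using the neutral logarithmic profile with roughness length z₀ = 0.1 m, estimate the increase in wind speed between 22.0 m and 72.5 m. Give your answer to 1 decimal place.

Log law: V₂ = V₁ · ln(z₂/z₀)/ln(z₁/z₀) = 17.9 × 6.5862/5.3936 = 21.8577 m/s
ΔV = 21.8577 − 17.9 = 3.9577 m/s

4.0 m/s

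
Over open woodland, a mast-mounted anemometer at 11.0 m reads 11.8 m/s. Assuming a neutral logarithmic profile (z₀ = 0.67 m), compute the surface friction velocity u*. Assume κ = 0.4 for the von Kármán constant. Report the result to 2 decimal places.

u* ≈ 1.69 m/s

Log law: V(z) = (u*/κ) · ln(z/z₀) ⇒ u* = κ · V / ln(z/z₀)
u* = 0.4 × 11.8 / ln(11.0/0.67) = 0.4 × 11.8 / 2.7984
   = 4.7200 / 2.7984 = 1.6867 m/s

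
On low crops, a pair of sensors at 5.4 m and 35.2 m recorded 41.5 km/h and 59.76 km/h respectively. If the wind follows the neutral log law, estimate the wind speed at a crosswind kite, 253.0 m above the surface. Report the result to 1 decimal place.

Log law: V ∝ ln(z/z₀). From the pair, with r = V₁/V₂ = 0.69444,
ln z₀ = (ln z₁ − r·ln z₂)/(1 − r) = (1.6864 − 0.69444×3.5610)/0.30556 = -2.5742 → z₀ = 0.07622 m
V₃ = V₁ · ln(z₃/z₀)/ln(z₁/z₀) = 41.5 × 8.1076/4.2606 = 78.9716 km/h

79.0 km/h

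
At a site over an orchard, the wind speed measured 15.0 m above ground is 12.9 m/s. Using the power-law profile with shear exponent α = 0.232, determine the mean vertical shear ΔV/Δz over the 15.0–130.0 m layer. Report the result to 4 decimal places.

0.0730 m/s/m

Power law: V₂ = V₁ · (z₂/z₁)^α = 12.9 × (8.6667)^0.232 = 21.2898 m/s
ΔV/Δz = (21.2898 − 12.9)/(130.0 − 15.0) = 8.3898/115.0000 = 0.07295 m/s/m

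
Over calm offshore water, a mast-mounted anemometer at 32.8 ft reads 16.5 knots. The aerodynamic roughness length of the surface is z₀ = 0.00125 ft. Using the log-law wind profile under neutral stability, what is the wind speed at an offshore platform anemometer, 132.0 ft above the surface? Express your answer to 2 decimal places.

18.76 knots

Log law: V(z) ∝ ln(z/z₀), so V₂/V₁ = ln(z₂/z₀) / ln(z₁/z₀).
ln(132.0/0.00125) = 11.5674, ln(32.8/0.00125) = 10.1750
V₂ = 16.5 × 11.5674/10.1750 = 16.5 × 1.1368 = 18.7579 knots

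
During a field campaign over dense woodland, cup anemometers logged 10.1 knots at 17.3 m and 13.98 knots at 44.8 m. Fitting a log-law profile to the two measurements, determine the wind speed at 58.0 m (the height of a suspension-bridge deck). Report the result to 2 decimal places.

15.03 knots

Log law: V ∝ ln(z/z₀). From the pair, with r = V₁/V₂ = 0.72246,
ln z₀ = (ln z₁ − r·ln z₂)/(1 − r) = (2.8507 − 0.72246×3.8022)/0.27754 = 0.3739 → z₀ = 1.453 m
V₃ = V₁ · ln(z₃/z₀)/ln(z₁/z₀) = 10.1 × 3.6866/2.4768 = 15.0330 knots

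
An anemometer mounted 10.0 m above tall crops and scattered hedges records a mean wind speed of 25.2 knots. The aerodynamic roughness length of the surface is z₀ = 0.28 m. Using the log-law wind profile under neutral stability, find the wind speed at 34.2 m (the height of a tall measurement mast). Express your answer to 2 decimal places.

33.87 knots

Log law: V(z) ∝ ln(z/z₀), so V₂/V₁ = ln(z₂/z₀) / ln(z₁/z₀).
ln(34.2/0.28) = 4.8052, ln(10.0/0.28) = 3.5756
V₂ = 25.2 × 4.8052/3.5756 = 25.2 × 1.3439 = 33.8663 knots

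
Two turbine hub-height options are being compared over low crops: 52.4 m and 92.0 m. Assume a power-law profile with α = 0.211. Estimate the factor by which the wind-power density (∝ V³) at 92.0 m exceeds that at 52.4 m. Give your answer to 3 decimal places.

1.428

Speed ratio: V_B/V_A = (z_B/z_A)^α = (92.0/52.4)^0.211 = (1.7557)^0.211 = 1.12611
Power-density ratio: P_B/P_A = (V_B/V_A)³ = (1.12611)³ = 1.42804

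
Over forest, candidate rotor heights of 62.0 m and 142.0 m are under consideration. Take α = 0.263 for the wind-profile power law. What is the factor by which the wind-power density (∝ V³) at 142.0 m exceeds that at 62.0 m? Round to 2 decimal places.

Speed ratio: V_B/V_A = (z_B/z_A)^α = (142.0/62.0)^0.263 = (2.2903)^0.263 = 1.24352
Power-density ratio: P_B/P_A = (V_B/V_A)³ = (1.24352)³ = 1.92291

1.92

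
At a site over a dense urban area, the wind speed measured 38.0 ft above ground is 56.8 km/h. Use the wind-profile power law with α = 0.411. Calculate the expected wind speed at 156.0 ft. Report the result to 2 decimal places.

Power-law profile: V₂ = V₁ · (z₂/z₁)^α
V₂ = 56.8 × (156.0/38.0)^0.411 = 56.8 × (4.1053)^0.411
    = 56.8 × 1.7868 = 101.4919 km/h

101.49 km/h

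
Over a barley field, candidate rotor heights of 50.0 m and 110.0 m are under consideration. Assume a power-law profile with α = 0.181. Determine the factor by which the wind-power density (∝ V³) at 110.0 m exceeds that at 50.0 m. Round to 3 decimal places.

1.534

Speed ratio: V_B/V_A = (z_B/z_A)^α = (110.0/50.0)^0.181 = (2.2000)^0.181 = 1.15340
Power-density ratio: P_B/P_A = (V_B/V_A)³ = (1.15340)³ = 1.53439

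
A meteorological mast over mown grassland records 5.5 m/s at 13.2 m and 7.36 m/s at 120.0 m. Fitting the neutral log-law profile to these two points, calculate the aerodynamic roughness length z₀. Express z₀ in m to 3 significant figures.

Log law: V(z) ∝ ln(z/z₀). With r = V₁/V₂ = 5.5/7.36 = 0.74728,
r · ln(z₂/z₀) = ln(z₁/z₀) ⇒ ln z₀ = (ln z₁ − r·ln z₂)/(1 − r)
ln z₀ = (2.58022 − 0.74728×4.78749) / 0.25272 = -3.9467
z₀ = exp(-3.9467) = 0.01932 m

z₀ ≈ 0.0193 m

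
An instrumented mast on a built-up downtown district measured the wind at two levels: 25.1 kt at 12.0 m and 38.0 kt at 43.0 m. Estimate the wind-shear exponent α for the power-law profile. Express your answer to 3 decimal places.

Power law: V₂/V₁ = (z₂/z₁)^α ⇒ α = ln(V₂/V₁) / ln(z₂/z₁)
α = ln(38.0/25.1) / ln(43.0/12.0) = ln(1.5139) / ln(3.5833)
  = 0.41472 / 1.27629 = 0.32494

α ≈ 0.325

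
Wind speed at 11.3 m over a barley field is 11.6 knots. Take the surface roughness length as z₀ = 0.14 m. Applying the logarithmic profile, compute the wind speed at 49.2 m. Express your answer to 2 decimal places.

15.49 knots

Log law: V(z) ∝ ln(z/z₀), so V₂/V₁ = ln(z₂/z₀) / ln(z₁/z₀).
ln(49.2/0.14) = 5.8620, ln(11.3/0.14) = 4.3909
V₂ = 11.6 × 5.8620/4.3909 = 11.6 × 1.3350 = 15.4864 knots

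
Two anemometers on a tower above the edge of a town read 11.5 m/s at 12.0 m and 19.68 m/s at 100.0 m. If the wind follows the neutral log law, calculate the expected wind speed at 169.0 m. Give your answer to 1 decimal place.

21.7 m/s

Log law: V ∝ ln(z/z₀). From the pair, with r = V₁/V₂ = 0.58435,
ln z₀ = (ln z₁ − r·ln z₂)/(1 − r) = (2.4849 − 0.58435×4.6052)/0.41565 = -0.4959 → z₀ = 0.6090 m
V₃ = V₁ · ln(z₃/z₀)/ln(z₁/z₀) = 11.5 × 5.6258/2.9808 = 21.7044 m/s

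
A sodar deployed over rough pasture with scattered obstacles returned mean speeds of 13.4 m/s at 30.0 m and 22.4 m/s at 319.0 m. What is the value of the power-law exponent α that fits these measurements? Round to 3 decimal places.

α ≈ 0.217

Power law: V₂/V₁ = (z₂/z₁)^α ⇒ α = ln(V₂/V₁) / ln(z₂/z₁)
α = ln(22.4/13.4) / ln(319.0/30.0) = ln(1.6716) / ln(10.6333)
  = 0.51381 / 2.36399 = 0.21735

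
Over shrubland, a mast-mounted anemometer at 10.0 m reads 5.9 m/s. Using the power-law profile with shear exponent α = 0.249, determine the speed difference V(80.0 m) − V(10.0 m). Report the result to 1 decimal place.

Power law: V₂ = V₁ · (z₂/z₁)^α = 5.9 × (8.0000)^0.249 = 9.9020 m/s
ΔV = 9.9020 − 5.9 = 4.0020 m/s

4.0 m/s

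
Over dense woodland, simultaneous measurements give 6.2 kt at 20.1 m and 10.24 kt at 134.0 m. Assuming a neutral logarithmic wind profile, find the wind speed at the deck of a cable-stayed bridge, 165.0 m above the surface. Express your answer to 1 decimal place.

10.7 kt

Log law: V ∝ ln(z/z₀). From the pair, with r = V₁/V₂ = 0.60547,
ln z₀ = (ln z₁ − r·ln z₂)/(1 − r) = (3.0007 − 0.60547×4.8978)/0.39453 = 0.0893 → z₀ = 1.093 m
V₃ = V₁ · ln(z₃/z₀)/ln(z₁/z₀) = 6.2 × 5.0166/2.9114 = 10.6832 kt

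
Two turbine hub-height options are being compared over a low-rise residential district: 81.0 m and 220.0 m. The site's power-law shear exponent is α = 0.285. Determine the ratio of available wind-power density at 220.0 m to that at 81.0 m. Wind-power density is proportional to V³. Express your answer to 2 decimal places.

Speed ratio: V_B/V_A = (z_B/z_A)^α = (220.0/81.0)^0.285 = (2.7160)^0.285 = 1.32945
Power-density ratio: P_B/P_A = (V_B/V_A)³ = (1.32945)³ = 2.34972

2.35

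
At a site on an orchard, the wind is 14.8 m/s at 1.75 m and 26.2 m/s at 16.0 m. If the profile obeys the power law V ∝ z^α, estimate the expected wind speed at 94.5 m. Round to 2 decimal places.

41.43 m/s

First find α: α = ln(V₂/V₁)/ln(z₂/z₁) = ln(26.2/14.8)/ln(16.0/1.75) = 0.57113/2.21297 = 0.2581
Extrapolate from 16.0 m to 94.5 m: V₃ = 26.2 × (94.5/16.0)^0.2581 = 26.2 × 1.5815 = 41.4347 m/s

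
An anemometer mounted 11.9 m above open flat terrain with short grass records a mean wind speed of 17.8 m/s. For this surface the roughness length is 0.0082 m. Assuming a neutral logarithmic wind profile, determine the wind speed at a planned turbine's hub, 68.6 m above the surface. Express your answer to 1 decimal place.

22.1 m/s

Log law: V(z) ∝ ln(z/z₀), so V₂/V₁ = ln(z₂/z₀) / ln(z₁/z₀).
ln(68.6/0.0082) = 9.0319, ln(11.9/0.0082) = 7.2802
V₂ = 17.8 × 9.0319/7.2802 = 17.8 × 1.2406 = 22.0830 m/s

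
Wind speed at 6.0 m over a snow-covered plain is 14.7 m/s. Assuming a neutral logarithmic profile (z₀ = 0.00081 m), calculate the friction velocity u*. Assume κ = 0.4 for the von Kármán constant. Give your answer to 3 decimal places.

Log law: V(z) = (u*/κ) · ln(z/z₀) ⇒ u* = κ · V / ln(z/z₀)
u* = 0.4 × 14.7 / ln(6.0/0.00081) = 0.4 × 14.7 / 8.9102
   = 5.8800 / 8.9102 = 0.6599 m/s

u* ≈ 0.660 m/s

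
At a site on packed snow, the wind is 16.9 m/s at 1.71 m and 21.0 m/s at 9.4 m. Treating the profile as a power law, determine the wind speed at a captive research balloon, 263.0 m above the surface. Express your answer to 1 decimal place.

32.1 m/s

First find α: α = ln(V₂/V₁)/ln(z₂/z₁) = ln(21.0/16.9)/ln(9.4/1.71) = 0.21721/1.70422 = 0.1275
Extrapolate from 9.4 m to 263.0 m: V₃ = 21.0 × (263.0/9.4)^0.1275 = 21.0 × 1.5290 = 32.1087 m/s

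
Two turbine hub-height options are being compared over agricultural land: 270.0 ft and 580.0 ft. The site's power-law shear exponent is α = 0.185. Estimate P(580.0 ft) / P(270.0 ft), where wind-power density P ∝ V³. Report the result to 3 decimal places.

Speed ratio: V_B/V_A = (z_B/z_A)^α = (580.0/270.0)^0.185 = (2.1481)^0.185 = 1.15195
Power-density ratio: P_B/P_A = (V_B/V_A)³ = (1.15195)³ = 1.52861

1.529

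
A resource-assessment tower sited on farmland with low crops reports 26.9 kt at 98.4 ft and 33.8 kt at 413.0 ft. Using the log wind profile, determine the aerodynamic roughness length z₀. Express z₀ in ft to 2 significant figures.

z₀ ≈ 0.37 ft

Log law: V(z) ∝ ln(z/z₀). With r = V₁/V₂ = 26.9/33.8 = 0.79586,
r · ln(z₂/z₀) = ln(z₁/z₀) ⇒ ln z₀ = (ln z₁ − r·ln z₂)/(1 − r)
ln z₀ = (4.58904 − 0.79586×6.02345) / 0.20414 = -1.0031
z₀ = exp(-1.0031) = 0.3668 ft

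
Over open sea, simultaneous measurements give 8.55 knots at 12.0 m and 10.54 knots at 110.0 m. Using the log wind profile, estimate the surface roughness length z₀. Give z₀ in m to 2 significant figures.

z₀ ≈ 0.00088 m

Log law: V(z) ∝ ln(z/z₀). With r = V₁/V₂ = 8.55/10.54 = 0.81120,
r · ln(z₂/z₀) = ln(z₁/z₀) ⇒ ln z₀ = (ln z₁ − r·ln z₂)/(1 − r)
ln z₀ = (2.48491 − 0.81120×4.70048) / 0.18880 = -7.0343
z₀ = exp(-7.0343) = 0.0008812 m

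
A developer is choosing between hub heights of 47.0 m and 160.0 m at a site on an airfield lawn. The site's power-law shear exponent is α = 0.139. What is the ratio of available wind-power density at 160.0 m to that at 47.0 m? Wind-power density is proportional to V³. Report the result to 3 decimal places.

Speed ratio: V_B/V_A = (z_B/z_A)^α = (160.0/47.0)^0.139 = (3.4043)^0.139 = 1.18564
Power-density ratio: P_B/P_A = (V_B/V_A)³ = (1.18564)³ = 1.66668

1.667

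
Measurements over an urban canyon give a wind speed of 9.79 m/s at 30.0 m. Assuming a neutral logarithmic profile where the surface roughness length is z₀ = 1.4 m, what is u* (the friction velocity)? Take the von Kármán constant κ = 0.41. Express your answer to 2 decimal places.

Log law: V(z) = (u*/κ) · ln(z/z₀) ⇒ u* = κ · V / ln(z/z₀)
u* = 0.41 × 9.79 / ln(30.0/1.4) = 0.41 × 9.79 / 3.0647
   = 4.0139 / 3.0647 = 1.3097 m/s

u* ≈ 1.31 m/s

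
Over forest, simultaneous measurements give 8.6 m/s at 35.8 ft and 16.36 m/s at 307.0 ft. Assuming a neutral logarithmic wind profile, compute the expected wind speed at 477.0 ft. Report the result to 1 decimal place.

18.0 m/s

Log law: V ∝ ln(z/z₀). From the pair, with r = V₁/V₂ = 0.52567,
ln z₀ = (ln z₁ − r·ln z₂)/(1 − r) = (3.5779 − 0.52567×5.7268)/0.47433 = 1.1964 → z₀ = 3.308 ft
V₃ = V₁ · ln(z₃/z₀)/ln(z₁/z₀) = 8.6 × 4.9711/2.3815 = 17.9513 m/s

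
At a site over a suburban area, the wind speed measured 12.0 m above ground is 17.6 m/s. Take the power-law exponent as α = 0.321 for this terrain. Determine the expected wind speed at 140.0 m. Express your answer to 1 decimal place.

Power-law profile: V₂ = V₁ · (z₂/z₁)^α
V₂ = 17.6 × (140.0/12.0)^0.321 = 17.6 × (11.6667)^0.321
    = 17.6 × 2.2003 = 38.7260 m/s

38.7 m/s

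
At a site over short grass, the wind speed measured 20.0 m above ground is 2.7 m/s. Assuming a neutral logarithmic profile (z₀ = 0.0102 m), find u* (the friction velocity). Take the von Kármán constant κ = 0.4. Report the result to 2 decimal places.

u* ≈ 0.14 m/s

Log law: V(z) = (u*/κ) · ln(z/z₀) ⇒ u* = κ · V / ln(z/z₀)
u* = 0.4 × 2.7 / ln(20.0/0.0102) = 0.4 × 2.7 / 7.5811
   = 1.0800 / 7.5811 = 0.1425 m/s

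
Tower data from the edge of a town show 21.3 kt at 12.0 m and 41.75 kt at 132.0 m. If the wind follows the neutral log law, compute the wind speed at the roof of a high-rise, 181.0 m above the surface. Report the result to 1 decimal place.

Log law: V ∝ ln(z/z₀). From the pair, with r = V₁/V₂ = 0.51018,
ln z₀ = (ln z₁ − r·ln z₂)/(1 − r) = (2.4849 − 0.51018×4.8828)/0.48982 = -0.0127 → z₀ = 0.9874 m
V₃ = V₁ · ln(z₃/z₀)/ln(z₁/z₀) = 21.3 × 5.2112/2.4976 = 44.4423 kt

44.4 kt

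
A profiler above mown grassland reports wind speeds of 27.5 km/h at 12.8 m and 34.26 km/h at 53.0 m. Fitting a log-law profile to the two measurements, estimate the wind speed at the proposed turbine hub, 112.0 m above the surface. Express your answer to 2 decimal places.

Log law: V ∝ ln(z/z₀). From the pair, with r = V₁/V₂ = 0.80269,
ln z₀ = (ln z₁ − r·ln z₂)/(1 − r) = (2.5494 − 0.80269×3.9703)/0.19731 = -3.2306 → z₀ = 0.03953 m
V₃ = V₁ · ln(z₃/z₀)/ln(z₁/z₀) = 27.5 × 7.9491/5.7801 = 37.8198 km/h

37.82 km/h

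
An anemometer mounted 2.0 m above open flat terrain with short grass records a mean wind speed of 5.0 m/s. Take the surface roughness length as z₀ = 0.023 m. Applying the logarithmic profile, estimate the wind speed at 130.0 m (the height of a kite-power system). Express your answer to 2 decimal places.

Log law: V(z) ∝ ln(z/z₀), so V₂/V₁ = ln(z₂/z₀) / ln(z₁/z₀).
ln(130.0/0.023) = 8.6398, ln(2.0/0.023) = 4.4654
V₂ = 5.0 × 8.6398/4.4654 = 5.0 × 1.9348 = 9.6741 m/s

9.67 m/s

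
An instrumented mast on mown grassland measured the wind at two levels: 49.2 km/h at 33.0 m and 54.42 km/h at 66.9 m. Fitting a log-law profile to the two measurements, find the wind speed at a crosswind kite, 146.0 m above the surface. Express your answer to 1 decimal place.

60.2 km/h

Log law: V ∝ ln(z/z₀). From the pair, with r = V₁/V₂ = 0.90408,
ln z₀ = (ln z₁ − r·ln z₂)/(1 − r) = (3.4965 − 0.90408×4.2032)/0.09592 = -3.1643 → z₀ = 0.04225 m
V₃ = V₁ · ln(z₃/z₀)/ln(z₁/z₀) = 49.2 × 8.1479/6.6608 = 60.1845 km/h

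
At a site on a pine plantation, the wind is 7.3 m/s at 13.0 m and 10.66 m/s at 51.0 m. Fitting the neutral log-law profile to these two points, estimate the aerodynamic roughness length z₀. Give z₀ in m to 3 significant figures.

z₀ ≈ 0.667 m

Log law: V(z) ∝ ln(z/z₀). With r = V₁/V₂ = 7.3/10.66 = 0.68480,
r · ln(z₂/z₀) = ln(z₁/z₀) ⇒ ln z₀ = (ln z₁ − r·ln z₂)/(1 − r)
ln z₀ = (2.56495 − 0.68480×3.93183) / 0.31520 = -0.4048
z₀ = exp(-0.4048) = 0.6671 m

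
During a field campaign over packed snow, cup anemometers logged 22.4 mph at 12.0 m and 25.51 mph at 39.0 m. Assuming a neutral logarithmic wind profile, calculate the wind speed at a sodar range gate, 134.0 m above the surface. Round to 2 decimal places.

Log law: V ∝ ln(z/z₀). From the pair, with r = V₁/V₂ = 0.87809,
ln z₀ = (ln z₁ − r·ln z₂)/(1 − r) = (2.4849 − 0.87809×3.6636)/0.12191 = -6.0044 → z₀ = 0.002468 m
V₃ = V₁ · ln(z₃/z₀)/ln(z₁/z₀) = 22.4 × 10.9023/8.4893 = 28.7668 mph

28.77 mph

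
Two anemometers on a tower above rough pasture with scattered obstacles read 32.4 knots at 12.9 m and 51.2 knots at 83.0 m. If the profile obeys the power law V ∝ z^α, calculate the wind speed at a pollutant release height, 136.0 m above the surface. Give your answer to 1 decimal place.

57.8 knots

First find α: α = ln(V₂/V₁)/ln(z₂/z₁) = ln(51.2/32.4)/ln(83.0/12.9) = 0.45758/1.86161 = 0.2458
Extrapolate from 83.0 m to 136.0 m: V₃ = 51.2 × (136.0/83.0)^0.2458 = 51.2 × 1.1291 = 57.8075 knots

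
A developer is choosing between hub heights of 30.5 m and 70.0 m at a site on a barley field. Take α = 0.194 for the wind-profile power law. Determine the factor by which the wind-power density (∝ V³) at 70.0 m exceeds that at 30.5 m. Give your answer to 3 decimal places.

Speed ratio: V_B/V_A = (z_B/z_A)^α = (70.0/30.5)^0.194 = (2.2951)^0.194 = 1.17488
Power-density ratio: P_B/P_A = (V_B/V_A)³ = (1.17488)³ = 1.62175

1.622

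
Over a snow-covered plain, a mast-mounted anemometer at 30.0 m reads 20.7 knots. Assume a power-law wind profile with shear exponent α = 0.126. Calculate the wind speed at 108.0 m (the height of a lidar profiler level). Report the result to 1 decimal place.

24.3 knots

Power-law profile: V₂ = V₁ · (z₂/z₁)^α
V₂ = 20.7 × (108.0/30.0)^0.126 = 20.7 × (3.6000)^0.126
    = 20.7 × 1.1752 = 24.3257 knots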